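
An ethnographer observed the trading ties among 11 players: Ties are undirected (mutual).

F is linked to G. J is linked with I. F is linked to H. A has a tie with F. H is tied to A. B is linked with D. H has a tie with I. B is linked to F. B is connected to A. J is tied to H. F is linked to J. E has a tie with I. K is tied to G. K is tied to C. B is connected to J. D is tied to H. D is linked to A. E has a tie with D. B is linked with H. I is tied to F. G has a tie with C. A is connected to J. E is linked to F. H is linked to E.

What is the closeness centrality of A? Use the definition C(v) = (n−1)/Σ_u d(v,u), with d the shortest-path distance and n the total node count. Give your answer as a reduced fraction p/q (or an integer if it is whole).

10/17

Distances from A: B:1, C:3, D:1, E:2, F:1, G:2, H:1, I:2, J:1, K:3. Sum = 17.
n = 11, so closeness = 10/17.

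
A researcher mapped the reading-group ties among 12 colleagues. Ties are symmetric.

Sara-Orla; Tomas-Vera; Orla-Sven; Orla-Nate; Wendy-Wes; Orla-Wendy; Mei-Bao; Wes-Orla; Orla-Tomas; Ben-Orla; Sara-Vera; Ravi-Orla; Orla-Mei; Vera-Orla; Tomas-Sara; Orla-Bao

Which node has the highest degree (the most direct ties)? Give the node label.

Degrees — Bao:2, Ben:1, Mei:2, Nate:1, Orla:11, Ravi:1, Sara:3, Sven:1, Tomas:3, Vera:3, Wendy:2, Wes:2.
The maximum is 11, attained only by Orla.

Orla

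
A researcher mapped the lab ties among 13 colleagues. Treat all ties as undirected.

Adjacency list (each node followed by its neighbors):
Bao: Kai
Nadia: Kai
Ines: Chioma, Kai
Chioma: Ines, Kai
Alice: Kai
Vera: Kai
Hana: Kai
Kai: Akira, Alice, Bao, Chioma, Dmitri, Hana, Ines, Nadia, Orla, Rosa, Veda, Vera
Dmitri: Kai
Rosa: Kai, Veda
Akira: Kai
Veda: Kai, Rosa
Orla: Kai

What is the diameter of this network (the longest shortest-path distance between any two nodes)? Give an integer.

2

Eccentricity of each node (its greatest distance to any other): Akira:2, Alice:2, Bao:2, Chioma:2, Dmitri:2, Hana:2, Ines:2, Kai:1, Nadia:2, Orla:2, Rosa:2, Veda:2, Vera:2.
The maximum eccentricity is 2, realized for instance by the pair Ines–Akira via Ines – Kai – Akira. So the diameter is 2.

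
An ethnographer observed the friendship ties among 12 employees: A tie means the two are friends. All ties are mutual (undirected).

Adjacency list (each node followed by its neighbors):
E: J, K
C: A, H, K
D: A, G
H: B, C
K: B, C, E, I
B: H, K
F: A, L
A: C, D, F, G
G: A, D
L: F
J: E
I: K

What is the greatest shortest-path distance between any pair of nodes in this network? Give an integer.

6

Eccentricity of each node (its greatest distance to any other): A:4, B:5, C:3, D:5, E:5, F:5, G:5, H:4, I:5, J:6, K:4, L:6.
The maximum eccentricity is 6, realized for instance by the pair J–L via J – E – K – C – A – F – L. So the diameter is 6.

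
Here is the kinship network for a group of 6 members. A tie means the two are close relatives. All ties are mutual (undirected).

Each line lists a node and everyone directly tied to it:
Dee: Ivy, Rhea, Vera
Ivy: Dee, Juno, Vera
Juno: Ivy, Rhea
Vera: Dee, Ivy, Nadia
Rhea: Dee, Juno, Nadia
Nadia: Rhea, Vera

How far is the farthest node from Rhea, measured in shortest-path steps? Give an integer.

Distances from Rhea: Dee:1, Ivy:2, Juno:1, Nadia:1, Vera:2.
The largest is 2 (to Vera and Ivy), so the eccentricity of Rhea is 2.

2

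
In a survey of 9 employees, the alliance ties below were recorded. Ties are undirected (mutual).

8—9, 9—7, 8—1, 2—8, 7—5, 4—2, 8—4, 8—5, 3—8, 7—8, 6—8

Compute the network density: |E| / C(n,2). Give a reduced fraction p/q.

There are 11 edges and 9 nodes, so the maximum possible is C(9,2) = 36.
Density = 11/36.

11/36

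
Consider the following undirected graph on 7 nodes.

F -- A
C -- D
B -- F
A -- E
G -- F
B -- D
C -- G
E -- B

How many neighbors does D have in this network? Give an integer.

2

D is directly tied to B and C. That is 2 neighbors, so the degree of D is 2.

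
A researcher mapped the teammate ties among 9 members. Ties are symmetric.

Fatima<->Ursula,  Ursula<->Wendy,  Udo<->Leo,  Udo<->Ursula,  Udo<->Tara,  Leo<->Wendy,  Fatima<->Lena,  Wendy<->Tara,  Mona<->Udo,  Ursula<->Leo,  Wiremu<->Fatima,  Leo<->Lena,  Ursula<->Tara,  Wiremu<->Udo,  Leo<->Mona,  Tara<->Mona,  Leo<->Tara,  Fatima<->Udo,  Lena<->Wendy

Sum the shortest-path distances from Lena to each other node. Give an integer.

13

Distances from Lena: Fatima:1, Leo:1, Mona:2, Tara:2, Udo:2, Ursula:2, Wendy:1, Wiremu:2.
Sum = 1 + 1 + 2 + 2 + 2 + 2 + 1 + 2 = 13.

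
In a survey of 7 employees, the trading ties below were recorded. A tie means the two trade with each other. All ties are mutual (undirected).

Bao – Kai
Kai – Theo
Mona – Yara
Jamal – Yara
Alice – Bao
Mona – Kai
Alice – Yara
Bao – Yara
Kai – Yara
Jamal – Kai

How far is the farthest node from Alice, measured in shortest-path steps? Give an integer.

3

Distances from Alice: Bao:1, Jamal:2, Kai:2, Mona:2, Theo:3, Yara:1.
The largest is 3 (to Theo), so the eccentricity of Alice is 3.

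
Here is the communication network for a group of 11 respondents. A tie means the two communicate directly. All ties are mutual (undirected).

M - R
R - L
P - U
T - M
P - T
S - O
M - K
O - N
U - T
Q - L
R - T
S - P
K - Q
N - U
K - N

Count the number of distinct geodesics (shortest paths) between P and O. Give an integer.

1

The shortest distance is 2, and the only length-2 path is P–S–O. So there is exactly 1 shortest path.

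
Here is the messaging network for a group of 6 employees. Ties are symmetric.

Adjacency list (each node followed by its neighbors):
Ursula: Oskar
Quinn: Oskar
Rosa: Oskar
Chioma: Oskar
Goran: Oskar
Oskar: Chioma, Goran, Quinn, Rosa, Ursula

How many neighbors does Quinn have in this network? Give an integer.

Quinn is directly tied to Oskar. That is 1 neighbor, so the degree of Quinn is 1.

1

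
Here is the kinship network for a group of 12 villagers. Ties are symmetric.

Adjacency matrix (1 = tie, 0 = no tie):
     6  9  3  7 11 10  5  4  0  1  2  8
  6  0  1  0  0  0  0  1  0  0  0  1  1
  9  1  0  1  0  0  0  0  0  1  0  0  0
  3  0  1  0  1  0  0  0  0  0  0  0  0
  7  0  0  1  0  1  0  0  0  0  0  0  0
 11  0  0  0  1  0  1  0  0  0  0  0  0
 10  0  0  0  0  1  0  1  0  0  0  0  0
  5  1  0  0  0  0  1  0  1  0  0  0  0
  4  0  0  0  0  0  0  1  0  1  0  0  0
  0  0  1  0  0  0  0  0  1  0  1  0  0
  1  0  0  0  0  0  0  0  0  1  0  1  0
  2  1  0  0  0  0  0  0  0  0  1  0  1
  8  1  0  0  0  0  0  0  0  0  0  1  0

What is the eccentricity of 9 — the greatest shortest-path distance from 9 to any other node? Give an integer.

3

Distances from 9: 0:1, 1:2, 2:2, 3:1, 4:2, 5:2, 6:1, 7:2, 8:2, 10:3, 11:3.
The largest is 3 (to 10 and 11), so the eccentricity of 9 is 3.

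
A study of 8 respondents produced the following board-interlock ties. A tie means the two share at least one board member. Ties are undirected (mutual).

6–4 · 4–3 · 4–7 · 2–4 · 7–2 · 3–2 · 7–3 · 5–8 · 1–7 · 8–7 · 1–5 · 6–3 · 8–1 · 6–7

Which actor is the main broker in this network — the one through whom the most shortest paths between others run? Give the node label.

Unnormalized betweenness of each node: 1:5/2, 2:0, 3:1/3, 4:1/3, 5:0, 6:0, 7:37/3, 8:5/2.
7 has the largest value, 37/3, making it the main broker — the node through which the most shortest paths run.

7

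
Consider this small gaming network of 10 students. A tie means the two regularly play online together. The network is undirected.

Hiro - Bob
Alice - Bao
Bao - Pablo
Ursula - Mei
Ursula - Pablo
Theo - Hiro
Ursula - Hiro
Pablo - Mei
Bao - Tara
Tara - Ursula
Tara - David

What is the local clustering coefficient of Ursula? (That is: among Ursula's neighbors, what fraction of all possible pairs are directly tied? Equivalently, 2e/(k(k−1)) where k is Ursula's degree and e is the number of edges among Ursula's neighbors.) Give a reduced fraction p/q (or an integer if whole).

1/6

Ursula's neighbors: Hiro, Mei, Pablo, and Tara (k = 4).
Possible neighbor pairs: C(4,2) = 6. Edges among them: Mei–Pablo → e = 1.
Clustering(Ursula) = 1/6.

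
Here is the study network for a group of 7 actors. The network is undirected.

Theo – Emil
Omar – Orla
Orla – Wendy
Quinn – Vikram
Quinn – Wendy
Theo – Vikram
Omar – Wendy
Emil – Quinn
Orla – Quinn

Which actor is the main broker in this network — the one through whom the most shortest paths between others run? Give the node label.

Unnormalized betweenness of each node: Emil:2, Omar:0, Orla:2, Quinn:19/2, Theo:1/2, Vikram:2, Wendy:2.
Quinn has the largest value, 19/2, making it the main broker — the node through which the most shortest paths run.

Quinn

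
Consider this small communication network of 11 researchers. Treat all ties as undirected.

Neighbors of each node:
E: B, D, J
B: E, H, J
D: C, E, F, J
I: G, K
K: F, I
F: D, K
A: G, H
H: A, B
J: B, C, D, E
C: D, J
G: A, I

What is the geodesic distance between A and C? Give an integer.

One shortest route is A – H – B – J – C, which uses 4 edges, and at distance 3 from A we only reach {E, J, K}, which does not include C. So d(A,C) = 4.

4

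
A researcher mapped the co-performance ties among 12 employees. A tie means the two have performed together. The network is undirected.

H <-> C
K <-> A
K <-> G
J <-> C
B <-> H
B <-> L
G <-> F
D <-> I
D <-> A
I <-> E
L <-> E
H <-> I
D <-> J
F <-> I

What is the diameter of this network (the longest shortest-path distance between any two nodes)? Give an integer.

Eccentricity of each node (its greatest distance to any other): A:4, B:5, C:4, D:3, E:4, F:3, G:4, H:4, I:3, J:4, K:5, L:5.
The maximum eccentricity is 5, realized for instance by the pair B–K via B – H – I – D – A – K. So the diameter is 5.

5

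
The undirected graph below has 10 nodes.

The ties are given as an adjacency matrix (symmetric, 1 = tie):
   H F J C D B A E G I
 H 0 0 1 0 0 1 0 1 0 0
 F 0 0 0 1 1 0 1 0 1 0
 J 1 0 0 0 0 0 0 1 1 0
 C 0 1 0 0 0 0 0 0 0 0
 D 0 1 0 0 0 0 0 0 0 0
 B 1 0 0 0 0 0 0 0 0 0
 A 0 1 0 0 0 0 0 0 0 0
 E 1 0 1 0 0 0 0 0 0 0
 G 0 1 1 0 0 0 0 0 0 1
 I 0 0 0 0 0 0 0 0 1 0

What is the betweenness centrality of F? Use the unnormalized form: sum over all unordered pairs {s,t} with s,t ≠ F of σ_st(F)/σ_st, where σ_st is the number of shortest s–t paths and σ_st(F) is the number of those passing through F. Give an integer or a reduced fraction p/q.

Pairs whose geodesics pass through F — H–C: 1; H–D: 1; H–A: 1; J–C: 1; J–D: 1; J–A: 1; C–D: 1; C–B: 1; C–A: 1; C–E: 1; C–G: 1; C–I: 1; D–B: 1; D–A: 1 … (+7 more pairs).
All other pairs contribute 0.
Summing the contributions gives betweenness(F) = 21.

21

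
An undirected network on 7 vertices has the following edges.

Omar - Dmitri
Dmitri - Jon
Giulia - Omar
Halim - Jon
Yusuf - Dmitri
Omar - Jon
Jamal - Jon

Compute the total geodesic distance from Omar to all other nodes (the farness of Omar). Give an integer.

Distances from Omar: Dmitri:1, Giulia:1, Halim:2, Jamal:2, Jon:1, Yusuf:2.
Sum = 1 + 1 + 2 + 2 + 1 + 2 = 9.

9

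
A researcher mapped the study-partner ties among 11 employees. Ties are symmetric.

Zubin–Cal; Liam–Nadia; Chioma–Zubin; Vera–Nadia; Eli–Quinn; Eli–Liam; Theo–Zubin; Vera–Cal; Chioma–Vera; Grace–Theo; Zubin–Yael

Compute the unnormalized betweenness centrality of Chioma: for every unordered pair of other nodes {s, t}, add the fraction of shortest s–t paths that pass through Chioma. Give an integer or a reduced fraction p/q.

Pairs whose geodesics pass through Chioma — Zubin–Quinn: 1/2; Zubin–Liam: 1/2; Zubin–Vera: 1/2; Zubin–Eli: 1/2; Zubin–Nadia: 1/2; Quinn–Theo: 1/2; Quinn–Grace: 1/2; Quinn–Yael: 1/2; Theo–Liam: 1/2; Theo–Vera: 1/2; Theo–Eli: 1/2; Theo–Nadia: 1/2; Liam–Grace: 1/2; Liam–Yael: 1/2 … (+6 more pairs).
All other pairs contribute 0.
Summing the contributions gives betweenness(Chioma) = 10.

10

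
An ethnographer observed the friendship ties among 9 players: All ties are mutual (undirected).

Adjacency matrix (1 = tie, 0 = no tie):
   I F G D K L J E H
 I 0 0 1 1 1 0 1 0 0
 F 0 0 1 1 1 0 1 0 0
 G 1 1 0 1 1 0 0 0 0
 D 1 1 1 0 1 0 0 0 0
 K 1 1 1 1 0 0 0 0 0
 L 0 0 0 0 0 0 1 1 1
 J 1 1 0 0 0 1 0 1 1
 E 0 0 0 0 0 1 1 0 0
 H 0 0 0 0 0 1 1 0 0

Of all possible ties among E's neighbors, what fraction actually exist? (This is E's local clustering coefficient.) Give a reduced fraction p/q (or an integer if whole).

E's neighbors: J and L (k = 2).
Possible neighbor pairs: C(2,2) = 1. Edges among them: J–L → e = 1.
Clustering(E) = 1/1.

1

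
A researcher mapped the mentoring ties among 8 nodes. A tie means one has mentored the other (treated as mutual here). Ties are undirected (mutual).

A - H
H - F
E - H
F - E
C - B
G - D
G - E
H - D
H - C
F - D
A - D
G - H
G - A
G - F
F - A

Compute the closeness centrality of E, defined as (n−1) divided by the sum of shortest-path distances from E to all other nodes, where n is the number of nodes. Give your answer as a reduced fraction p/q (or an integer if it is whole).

Distances from E: A:2, B:3, C:2, D:2, F:1, G:1, H:1. Sum = 12.
n = 8, so closeness = 7/12.

7/12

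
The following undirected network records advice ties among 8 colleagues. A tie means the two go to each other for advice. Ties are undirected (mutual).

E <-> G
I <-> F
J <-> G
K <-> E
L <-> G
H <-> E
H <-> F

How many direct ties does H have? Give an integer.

H is directly tied to E and F. That is 2 neighbors, so the degree of H is 2.

2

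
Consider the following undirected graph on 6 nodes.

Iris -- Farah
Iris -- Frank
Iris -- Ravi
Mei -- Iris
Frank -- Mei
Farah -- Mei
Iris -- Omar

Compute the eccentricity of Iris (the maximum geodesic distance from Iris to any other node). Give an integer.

1

Distances from Iris: Farah:1, Frank:1, Mei:1, Omar:1, Ravi:1.
The largest is 1 (to Farah, Mei, Omar, Frank, and Ravi), so the eccentricity of Iris is 1.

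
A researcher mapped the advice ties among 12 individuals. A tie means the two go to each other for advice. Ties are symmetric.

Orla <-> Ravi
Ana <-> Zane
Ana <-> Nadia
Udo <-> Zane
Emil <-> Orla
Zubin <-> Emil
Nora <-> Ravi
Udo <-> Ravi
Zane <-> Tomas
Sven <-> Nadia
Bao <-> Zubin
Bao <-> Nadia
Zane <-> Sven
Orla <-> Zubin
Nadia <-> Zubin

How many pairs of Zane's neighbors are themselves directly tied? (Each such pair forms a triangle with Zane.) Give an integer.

Zane's neighbors are Ana, Sven, Tomas, and Udo, but none of them are tied to each other, so no triangle contains Zane.

0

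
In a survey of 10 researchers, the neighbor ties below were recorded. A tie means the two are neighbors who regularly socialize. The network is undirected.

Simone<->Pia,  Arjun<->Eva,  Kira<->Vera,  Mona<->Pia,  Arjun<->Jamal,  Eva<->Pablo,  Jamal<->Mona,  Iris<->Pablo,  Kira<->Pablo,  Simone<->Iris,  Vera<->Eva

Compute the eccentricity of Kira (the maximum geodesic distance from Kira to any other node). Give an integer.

5

Distances from Kira: Arjun:3, Eva:2, Iris:2, Jamal:4, Mona:5, Pablo:1, Pia:4, Simone:3, Vera:1.
The largest is 5 (to Mona), so the eccentricity of Kira is 5.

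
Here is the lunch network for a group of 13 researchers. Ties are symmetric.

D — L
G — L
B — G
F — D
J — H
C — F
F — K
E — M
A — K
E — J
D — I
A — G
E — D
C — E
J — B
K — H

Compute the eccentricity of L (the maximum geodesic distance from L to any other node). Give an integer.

Distances from L: A:2, B:2, C:3, D:1, E:2, F:2, G:1, H:4, I:2, J:3, K:3, M:3.
The largest is 4 (to H), so the eccentricity of L is 4.

4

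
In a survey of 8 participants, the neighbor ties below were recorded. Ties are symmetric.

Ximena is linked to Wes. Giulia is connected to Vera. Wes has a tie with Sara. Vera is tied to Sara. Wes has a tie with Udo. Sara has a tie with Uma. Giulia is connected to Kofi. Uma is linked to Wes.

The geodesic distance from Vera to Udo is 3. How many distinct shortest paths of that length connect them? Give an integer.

The shortest distance is 3, and the only length-3 path is Vera–Sara–Wes–Udo. So there is exactly 1 shortest path.

1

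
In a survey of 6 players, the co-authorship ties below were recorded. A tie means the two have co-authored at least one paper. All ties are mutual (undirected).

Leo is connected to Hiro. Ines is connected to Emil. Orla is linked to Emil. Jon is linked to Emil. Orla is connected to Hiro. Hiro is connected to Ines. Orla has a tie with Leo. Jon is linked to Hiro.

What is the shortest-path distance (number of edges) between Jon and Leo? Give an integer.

One shortest route is Jon – Hiro – Leo, which uses 2 edges, and Jon and Leo are not directly tied, so nothing shorter exists. So d(Jon,Leo) = 2.

2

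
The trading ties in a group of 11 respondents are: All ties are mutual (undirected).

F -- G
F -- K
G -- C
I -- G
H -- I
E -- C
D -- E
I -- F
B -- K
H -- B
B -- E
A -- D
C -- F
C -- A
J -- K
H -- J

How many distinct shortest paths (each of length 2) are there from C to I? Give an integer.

The shortest distance is 2. The length-2 paths are: C–F–I; C–G–I.
That gives 2 distinct shortest paths.

2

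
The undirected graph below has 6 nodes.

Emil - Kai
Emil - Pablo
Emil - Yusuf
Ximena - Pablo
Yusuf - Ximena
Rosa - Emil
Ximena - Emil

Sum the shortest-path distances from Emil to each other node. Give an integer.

5

Distances from Emil: Kai:1, Pablo:1, Rosa:1, Ximena:1, Yusuf:1.
Sum = 1 + 1 + 1 + 1 + 1 = 5.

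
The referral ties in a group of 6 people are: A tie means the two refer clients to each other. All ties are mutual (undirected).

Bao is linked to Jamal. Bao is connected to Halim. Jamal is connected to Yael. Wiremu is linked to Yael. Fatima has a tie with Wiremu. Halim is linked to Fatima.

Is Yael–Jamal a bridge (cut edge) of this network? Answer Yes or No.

No

Even without that edge, Yael still reaches Jamal via Yael – Wiremu – Fatima – Halim – Bao – Jamal, so the network stays connected. Not a bridge.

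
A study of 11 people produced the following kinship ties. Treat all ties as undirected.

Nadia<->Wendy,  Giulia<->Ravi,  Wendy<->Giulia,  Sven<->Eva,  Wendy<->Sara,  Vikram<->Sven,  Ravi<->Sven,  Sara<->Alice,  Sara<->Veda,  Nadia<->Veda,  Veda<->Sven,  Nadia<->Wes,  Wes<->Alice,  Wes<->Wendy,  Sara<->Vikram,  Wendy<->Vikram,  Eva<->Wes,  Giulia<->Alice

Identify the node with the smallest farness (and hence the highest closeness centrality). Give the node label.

Farness (sum of distances to all others) for each node — Alice:18, Eva:20, Giulia:19, Nadia:18, Ravi:21, Sara:18, Sven:17, Veda:18, Vikram:17, Wendy:15, Wes:17.
The smallest farness is 15, for Wendy, so Wendy has the highest closeness.

Wendy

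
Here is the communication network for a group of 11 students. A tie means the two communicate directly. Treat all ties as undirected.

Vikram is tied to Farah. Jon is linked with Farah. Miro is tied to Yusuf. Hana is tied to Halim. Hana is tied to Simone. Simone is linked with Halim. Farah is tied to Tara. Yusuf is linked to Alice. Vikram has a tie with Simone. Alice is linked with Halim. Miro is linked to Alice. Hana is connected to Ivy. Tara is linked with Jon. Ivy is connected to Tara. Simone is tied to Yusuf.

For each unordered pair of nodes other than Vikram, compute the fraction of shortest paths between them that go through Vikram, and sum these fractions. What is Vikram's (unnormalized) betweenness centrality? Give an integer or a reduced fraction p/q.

Pairs whose geodesics pass through Vikram — Jon–Simone: 1; Jon–Yusuf: 1; Jon–Miro: 1; Jon–Alice: 2/3; Jon–Halim: 1/2; Farah–Simone: 1; Farah–Yusuf: 1; Farah–Miro: 1; Farah–Alice: 2/2; Farah–Halim: 1; Farah–Hana: 1/2; Simone–Tara: 1/2; Yusuf–Tara: 1/2; Miro–Tara: 1/3.
All other pairs contribute 0.
Summing the contributions gives betweenness(Vikram) = 11.

11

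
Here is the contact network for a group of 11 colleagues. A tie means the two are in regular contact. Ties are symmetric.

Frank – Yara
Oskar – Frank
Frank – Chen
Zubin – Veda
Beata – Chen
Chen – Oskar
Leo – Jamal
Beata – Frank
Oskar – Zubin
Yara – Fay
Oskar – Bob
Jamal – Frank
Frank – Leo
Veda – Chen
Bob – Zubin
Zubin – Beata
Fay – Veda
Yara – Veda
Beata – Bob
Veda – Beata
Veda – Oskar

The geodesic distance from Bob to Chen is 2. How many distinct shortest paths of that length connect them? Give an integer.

2

The shortest distance is 2. The length-2 paths are: Bob–Beata–Chen; Bob–Oskar–Chen.
That gives 2 distinct shortest paths.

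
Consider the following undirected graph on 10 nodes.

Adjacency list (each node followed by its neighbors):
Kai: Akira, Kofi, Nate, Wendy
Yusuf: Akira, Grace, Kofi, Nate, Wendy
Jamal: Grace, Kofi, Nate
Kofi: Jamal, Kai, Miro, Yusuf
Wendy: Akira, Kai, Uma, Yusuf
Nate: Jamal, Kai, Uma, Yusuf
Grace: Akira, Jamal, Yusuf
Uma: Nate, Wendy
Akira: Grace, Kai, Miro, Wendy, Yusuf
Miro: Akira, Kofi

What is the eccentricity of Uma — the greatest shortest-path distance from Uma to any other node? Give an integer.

3

Distances from Uma: Akira:2, Grace:3, Jamal:2, Kai:2, Kofi:3, Miro:3, Nate:1, Wendy:1, Yusuf:2.
The largest is 3 (to Kofi, Grace, and Miro), so the eccentricity of Uma is 3.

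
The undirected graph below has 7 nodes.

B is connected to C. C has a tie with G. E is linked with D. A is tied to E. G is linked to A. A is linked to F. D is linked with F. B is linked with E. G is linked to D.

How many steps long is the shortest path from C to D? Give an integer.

2

One shortest route is C – G – D, which uses 2 edges, and C and D are not directly tied, so nothing shorter exists. So d(C,D) = 2.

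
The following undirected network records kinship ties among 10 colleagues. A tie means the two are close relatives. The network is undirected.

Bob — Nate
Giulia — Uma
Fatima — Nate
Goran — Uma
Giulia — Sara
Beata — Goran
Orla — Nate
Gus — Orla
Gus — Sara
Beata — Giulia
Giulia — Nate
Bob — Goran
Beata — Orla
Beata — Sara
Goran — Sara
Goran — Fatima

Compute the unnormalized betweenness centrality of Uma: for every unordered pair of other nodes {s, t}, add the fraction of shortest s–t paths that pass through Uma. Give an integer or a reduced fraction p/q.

1/3

Pairs whose geodesics pass through Uma — Goran–Giulia: 1/3.
All other pairs contribute 0.
Summing the contributions gives betweenness(Uma) = 1/3.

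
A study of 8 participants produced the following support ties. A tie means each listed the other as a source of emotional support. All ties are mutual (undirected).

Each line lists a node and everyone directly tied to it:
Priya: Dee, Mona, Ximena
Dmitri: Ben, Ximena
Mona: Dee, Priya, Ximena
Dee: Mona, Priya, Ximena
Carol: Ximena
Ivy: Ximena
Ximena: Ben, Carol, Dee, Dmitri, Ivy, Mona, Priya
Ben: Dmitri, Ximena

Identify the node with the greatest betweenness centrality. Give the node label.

Ximena

Unnormalized betweenness of each node: Ben:0, Carol:0, Dee:0, Dmitri:0, Ivy:0, Mona:0, Priya:0, Ximena:17.
Ximena has the largest value, 17, making it the main broker — the node through which the most shortest paths run.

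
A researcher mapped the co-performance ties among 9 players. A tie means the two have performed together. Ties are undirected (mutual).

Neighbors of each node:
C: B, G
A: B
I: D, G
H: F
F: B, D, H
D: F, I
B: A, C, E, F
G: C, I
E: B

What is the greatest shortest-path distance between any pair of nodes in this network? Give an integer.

4

Eccentricity of each node (its greatest distance to any other): A:4, B:3, C:3, D:3, E:4, F:3, G:4, H:4, I:4.
The maximum eccentricity is 4, realized for instance by the pair A–I via A – B – F – D – I. So the diameter is 4.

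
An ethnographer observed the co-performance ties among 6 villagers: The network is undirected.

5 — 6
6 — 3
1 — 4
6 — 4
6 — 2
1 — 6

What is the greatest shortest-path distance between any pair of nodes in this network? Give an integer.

Eccentricity of each node (its greatest distance to any other): 1:2, 2:2, 3:2, 4:2, 5:2, 6:1.
The maximum eccentricity is 2, realized for instance by the pair 5–3 via 5 – 6 – 3. So the diameter is 2.

2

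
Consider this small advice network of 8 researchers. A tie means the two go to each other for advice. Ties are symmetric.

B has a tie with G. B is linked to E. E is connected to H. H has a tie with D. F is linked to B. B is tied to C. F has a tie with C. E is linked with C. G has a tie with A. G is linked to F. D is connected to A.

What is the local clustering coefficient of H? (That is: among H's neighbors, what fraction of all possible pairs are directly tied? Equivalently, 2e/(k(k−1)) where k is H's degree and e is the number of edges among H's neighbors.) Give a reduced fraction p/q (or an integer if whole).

0

H's neighbors: D and E (k = 2).
Possible neighbor pairs: C(2,2) = 1. Edges among them: none → e = 0.
Clustering(H) = 0/1.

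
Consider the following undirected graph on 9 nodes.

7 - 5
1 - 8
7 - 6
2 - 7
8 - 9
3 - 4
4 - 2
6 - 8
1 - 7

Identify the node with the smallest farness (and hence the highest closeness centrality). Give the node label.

7

Farness (sum of distances to all others) for each node — 1:17, 2:17, 3:29, 4:22, 5:21, 6:17, 7:14, 8:20, 9:27.
The smallest farness is 14, for 7, so 7 has the highest closeness.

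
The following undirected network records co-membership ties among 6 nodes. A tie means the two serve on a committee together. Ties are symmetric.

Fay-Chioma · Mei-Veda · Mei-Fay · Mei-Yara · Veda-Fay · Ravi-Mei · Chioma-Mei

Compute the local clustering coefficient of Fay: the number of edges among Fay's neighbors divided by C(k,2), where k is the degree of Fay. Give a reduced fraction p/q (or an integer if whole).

Fay's neighbors: Chioma, Mei, and Veda (k = 3).
Possible neighbor pairs: C(3,2) = 3. Edges among them: Chioma–Mei, Mei–Veda → e = 2.
Clustering(Fay) = 2/3.

2/3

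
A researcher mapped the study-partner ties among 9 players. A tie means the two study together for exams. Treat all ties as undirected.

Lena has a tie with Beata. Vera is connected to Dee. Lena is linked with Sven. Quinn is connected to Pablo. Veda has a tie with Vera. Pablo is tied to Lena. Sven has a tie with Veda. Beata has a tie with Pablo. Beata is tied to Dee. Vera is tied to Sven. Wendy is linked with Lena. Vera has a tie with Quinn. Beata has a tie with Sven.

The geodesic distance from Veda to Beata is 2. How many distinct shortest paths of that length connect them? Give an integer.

1

The shortest distance is 2, and the only length-2 path is Veda–Sven–Beata. So there is exactly 1 shortest path.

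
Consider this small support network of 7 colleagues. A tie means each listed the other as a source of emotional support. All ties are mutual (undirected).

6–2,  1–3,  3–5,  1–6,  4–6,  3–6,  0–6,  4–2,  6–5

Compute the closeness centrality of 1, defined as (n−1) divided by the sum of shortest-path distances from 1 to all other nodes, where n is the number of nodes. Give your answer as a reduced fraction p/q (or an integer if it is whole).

Distances from 1: 0:2, 2:2, 3:1, 4:2, 5:2, 6:1. Sum = 10.
n = 7, so closeness = 6/10 = 3/5.

3/5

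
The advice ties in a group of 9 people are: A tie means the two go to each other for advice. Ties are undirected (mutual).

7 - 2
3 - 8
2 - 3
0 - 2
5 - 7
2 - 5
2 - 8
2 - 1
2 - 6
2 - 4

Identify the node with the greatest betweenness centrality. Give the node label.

Unnormalized betweenness of each node: 0:0, 1:0, 2:26, 3:0, 4:0, 5:0, 6:0, 7:0, 8:0.
2 has the largest value, 26, making it the main broker — the node through which the most shortest paths run.

2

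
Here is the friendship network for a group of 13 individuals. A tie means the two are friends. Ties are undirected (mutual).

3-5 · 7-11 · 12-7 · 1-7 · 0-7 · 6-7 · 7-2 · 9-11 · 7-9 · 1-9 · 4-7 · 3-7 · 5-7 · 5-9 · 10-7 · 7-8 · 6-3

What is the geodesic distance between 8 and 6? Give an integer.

2

One shortest route is 8 – 7 – 6, which uses 2 edges, and 8 and 6 are not directly tied, so nothing shorter exists. So d(8,6) = 2.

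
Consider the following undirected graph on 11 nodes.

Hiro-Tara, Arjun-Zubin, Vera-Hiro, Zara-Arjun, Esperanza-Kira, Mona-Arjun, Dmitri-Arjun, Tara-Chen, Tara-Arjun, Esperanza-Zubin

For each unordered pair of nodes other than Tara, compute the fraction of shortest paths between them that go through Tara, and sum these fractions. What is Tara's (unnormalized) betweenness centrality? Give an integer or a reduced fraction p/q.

Pairs whose geodesics pass through Tara — Dmitri–Hiro: 1; Dmitri–Chen: 1; Dmitri–Vera: 1; Esperanza–Hiro: 1; Esperanza–Chen: 1; Esperanza–Vera: 1; Hiro–Zara: 1; Hiro–Chen: 1; Hiro–Zubin: 1; Hiro–Mona: 1; Hiro–Kira: 1; Hiro–Arjun: 1; Zara–Chen: 1; Zara–Vera: 1 … (+9 more pairs).
All other pairs contribute 0.
Summing the contributions gives betweenness(Tara) = 23.

23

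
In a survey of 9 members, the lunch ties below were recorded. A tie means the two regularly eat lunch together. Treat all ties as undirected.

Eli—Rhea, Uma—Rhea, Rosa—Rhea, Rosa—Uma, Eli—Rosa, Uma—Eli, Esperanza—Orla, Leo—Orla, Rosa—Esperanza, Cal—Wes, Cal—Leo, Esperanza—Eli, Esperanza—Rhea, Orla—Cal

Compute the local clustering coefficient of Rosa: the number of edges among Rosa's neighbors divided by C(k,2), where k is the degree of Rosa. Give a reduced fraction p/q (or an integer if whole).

Rosa's neighbors: Eli, Esperanza, Rhea, and Uma (k = 4).
Possible neighbor pairs: C(4,2) = 6. Edges among them: Eli–Esperanza, Eli–Rhea, Eli–Uma, Esperanza–Rhea, Rhea–Uma → e = 5.
Clustering(Rosa) = 5/6.

5/6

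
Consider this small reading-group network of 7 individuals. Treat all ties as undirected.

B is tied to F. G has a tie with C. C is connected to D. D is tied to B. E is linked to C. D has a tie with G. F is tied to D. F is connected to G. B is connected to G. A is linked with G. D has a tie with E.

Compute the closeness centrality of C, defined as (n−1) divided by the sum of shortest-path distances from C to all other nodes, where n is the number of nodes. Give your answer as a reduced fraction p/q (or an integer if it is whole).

2/3

Distances from C: A:2, B:2, D:1, E:1, F:2, G:1. Sum = 9.
n = 7, so closeness = 6/9 = 2/3.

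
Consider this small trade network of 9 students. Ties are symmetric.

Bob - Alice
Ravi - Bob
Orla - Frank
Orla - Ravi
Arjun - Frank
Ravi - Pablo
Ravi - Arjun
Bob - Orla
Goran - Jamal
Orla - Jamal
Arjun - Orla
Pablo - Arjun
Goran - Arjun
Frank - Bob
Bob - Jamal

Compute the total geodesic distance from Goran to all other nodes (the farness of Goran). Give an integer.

15

Distances from Goran: Alice:3, Arjun:1, Bob:2, Frank:2, Jamal:1, Orla:2, Pablo:2, Ravi:2.
Sum = 3 + 1 + 2 + 2 + 1 + 2 + 2 + 2 = 15.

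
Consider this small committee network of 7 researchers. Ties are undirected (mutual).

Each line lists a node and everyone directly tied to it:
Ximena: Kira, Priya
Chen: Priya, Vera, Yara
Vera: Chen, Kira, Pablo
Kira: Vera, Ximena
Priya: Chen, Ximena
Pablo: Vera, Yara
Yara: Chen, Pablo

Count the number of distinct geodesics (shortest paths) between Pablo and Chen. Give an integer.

2

The shortest distance is 2. The length-2 paths are: Pablo–Yara–Chen; Pablo–Vera–Chen.
That gives 2 distinct shortest paths.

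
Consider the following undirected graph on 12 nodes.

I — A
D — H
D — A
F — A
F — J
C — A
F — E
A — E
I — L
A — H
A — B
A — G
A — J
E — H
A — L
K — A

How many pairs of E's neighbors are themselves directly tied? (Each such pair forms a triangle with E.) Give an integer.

2

E's neighbors: A, F, and H.
Neighbor pairs that are themselves tied: E–A–F; E–A–H. Each forms one triangle with E, for 2 in total.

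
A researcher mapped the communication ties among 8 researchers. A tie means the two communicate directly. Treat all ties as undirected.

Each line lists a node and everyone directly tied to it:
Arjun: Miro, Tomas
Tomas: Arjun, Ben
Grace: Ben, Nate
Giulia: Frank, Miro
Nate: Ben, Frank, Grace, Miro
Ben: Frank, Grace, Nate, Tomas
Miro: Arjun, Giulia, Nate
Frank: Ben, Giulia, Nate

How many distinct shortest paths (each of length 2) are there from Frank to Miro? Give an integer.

The shortest distance is 2. The length-2 paths are: Frank–Giulia–Miro; Frank–Nate–Miro.
That gives 2 distinct shortest paths.

2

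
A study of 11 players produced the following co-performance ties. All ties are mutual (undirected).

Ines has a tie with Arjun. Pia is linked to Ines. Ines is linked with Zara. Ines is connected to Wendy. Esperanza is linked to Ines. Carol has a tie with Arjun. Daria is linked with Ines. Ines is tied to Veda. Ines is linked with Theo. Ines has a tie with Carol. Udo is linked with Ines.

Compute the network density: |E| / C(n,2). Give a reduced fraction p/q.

1/5

There are 11 edges and 11 nodes, so the maximum possible is C(11,2) = 55.
Density = 11/55 = 1/5.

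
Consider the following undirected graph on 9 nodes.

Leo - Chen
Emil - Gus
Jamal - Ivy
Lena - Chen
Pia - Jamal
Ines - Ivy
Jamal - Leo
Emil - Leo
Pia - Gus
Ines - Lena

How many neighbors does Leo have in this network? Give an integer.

Leo is directly tied to Chen, Emil, and Jamal. That is 3 neighbors, so the degree of Leo is 3.

3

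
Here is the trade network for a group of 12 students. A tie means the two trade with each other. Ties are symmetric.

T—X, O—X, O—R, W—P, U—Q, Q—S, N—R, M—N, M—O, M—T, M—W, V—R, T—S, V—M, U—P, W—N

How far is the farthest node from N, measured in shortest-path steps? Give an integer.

4

Distances from N: M:1, O:2, P:2, Q:4, R:1, S:3, T:2, U:3, V:2, W:1, X:3.
The largest is 4 (to Q), so the eccentricity of N is 4.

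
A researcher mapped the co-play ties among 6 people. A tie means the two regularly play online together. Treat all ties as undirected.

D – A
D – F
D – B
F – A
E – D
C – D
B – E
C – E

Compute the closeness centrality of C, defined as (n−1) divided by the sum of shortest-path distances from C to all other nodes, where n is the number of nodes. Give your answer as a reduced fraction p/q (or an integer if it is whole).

5/8

Distances from C: A:2, B:2, D:1, E:1, F:2. Sum = 8.
n = 6, so closeness = 5/8.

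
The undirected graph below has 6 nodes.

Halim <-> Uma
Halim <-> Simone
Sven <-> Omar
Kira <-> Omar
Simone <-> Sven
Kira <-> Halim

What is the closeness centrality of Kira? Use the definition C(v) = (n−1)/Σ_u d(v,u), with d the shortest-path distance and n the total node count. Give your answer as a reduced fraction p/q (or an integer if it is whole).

Distances from Kira: Halim:1, Omar:1, Simone:2, Sven:2, Uma:2. Sum = 8.
n = 6, so closeness = 5/8.

5/8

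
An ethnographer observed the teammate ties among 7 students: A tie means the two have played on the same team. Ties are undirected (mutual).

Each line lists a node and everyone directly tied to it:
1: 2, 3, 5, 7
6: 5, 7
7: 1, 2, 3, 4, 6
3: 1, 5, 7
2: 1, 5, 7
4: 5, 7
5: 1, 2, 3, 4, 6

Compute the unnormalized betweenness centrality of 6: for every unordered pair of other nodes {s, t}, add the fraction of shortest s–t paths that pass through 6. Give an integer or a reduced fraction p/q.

1/5

Pairs whose geodesics pass through 6 — 5–7: 1/5.
All other pairs contribute 0.
Summing the contributions gives betweenness(6) = 1/5.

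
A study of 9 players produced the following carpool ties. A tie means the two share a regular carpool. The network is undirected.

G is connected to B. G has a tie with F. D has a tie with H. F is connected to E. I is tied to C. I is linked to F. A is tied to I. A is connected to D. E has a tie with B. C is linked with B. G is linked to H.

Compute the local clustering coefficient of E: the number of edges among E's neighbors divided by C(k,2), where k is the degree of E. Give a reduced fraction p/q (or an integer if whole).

0

E's neighbors: B and F (k = 2).
Possible neighbor pairs: C(2,2) = 1. Edges among them: none → e = 0.
Clustering(E) = 0/1.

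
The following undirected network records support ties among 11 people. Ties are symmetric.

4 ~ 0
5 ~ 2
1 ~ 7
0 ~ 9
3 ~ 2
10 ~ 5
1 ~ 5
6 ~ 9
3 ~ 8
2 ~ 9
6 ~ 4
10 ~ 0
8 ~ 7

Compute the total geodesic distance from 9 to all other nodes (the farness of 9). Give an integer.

Distances from 9: 0:1, 1:3, 2:1, 3:2, 4:2, 5:2, 6:1, 7:4, 8:3, 10:2.
Sum = 1 + 3 + 1 + 2 + 2 + 2 + 1 + 4 + 3 + 2 = 21.

21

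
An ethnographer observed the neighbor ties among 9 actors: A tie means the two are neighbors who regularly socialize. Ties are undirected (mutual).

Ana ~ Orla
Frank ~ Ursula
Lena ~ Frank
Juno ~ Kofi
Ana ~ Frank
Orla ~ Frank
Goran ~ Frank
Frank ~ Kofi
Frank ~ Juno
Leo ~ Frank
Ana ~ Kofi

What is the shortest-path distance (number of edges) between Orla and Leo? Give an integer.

One shortest route is Orla – Frank – Leo, which uses 2 edges, and Orla and Leo are not directly tied, so nothing shorter exists. So d(Orla,Leo) = 2.

2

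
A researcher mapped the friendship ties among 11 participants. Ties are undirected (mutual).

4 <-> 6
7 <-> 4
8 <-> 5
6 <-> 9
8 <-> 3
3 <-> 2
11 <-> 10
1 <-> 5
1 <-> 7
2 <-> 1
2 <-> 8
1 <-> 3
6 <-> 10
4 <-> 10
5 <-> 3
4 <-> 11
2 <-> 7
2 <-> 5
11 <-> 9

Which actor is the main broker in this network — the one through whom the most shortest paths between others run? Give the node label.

7

Unnormalized betweenness of each node: 1:6, 2:37/3, 3:1/3, 4:73/3, 5:1/3, 6:4, 7:25, 8:0, 9:1/3, 10:1/3, 11:4.
7 has the largest value, 25, making it the main broker — the node through which the most shortest paths run.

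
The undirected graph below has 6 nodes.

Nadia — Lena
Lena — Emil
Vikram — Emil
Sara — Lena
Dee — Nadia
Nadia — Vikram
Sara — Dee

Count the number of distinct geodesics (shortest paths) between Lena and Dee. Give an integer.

2

The shortest distance is 2. The length-2 paths are: Lena–Sara–Dee; Lena–Nadia–Dee.
That gives 2 distinct shortest paths.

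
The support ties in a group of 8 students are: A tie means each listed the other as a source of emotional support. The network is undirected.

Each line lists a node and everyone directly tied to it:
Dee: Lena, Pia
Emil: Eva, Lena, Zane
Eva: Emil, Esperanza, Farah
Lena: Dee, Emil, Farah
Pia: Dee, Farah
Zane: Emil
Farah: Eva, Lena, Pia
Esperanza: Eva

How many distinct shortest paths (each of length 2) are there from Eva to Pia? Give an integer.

1

The shortest distance is 2, and the only length-2 path is Eva–Farah–Pia. So there is exactly 1 shortest path.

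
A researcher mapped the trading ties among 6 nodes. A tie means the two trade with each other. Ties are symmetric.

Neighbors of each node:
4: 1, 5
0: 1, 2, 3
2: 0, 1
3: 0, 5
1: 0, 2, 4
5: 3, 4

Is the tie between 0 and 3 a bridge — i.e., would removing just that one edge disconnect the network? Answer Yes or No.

Even without that edge, 0 still reaches 3 via 0 – 1 – 4 – 5 – 3, so the network stays connected. Not a bridge.

No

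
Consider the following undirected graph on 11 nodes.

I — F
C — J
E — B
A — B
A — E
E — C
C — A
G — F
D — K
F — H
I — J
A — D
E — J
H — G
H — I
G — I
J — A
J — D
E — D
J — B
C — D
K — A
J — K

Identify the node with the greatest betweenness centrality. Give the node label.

Unnormalized betweenness of each node: A:11/6, B:0, C:0, D:2/3, E:2/3, F:0, G:0, H:0, I:21, J:155/6, K:0.
J has the largest value, 155/6, making it the main broker — the node through which the most shortest paths run.

J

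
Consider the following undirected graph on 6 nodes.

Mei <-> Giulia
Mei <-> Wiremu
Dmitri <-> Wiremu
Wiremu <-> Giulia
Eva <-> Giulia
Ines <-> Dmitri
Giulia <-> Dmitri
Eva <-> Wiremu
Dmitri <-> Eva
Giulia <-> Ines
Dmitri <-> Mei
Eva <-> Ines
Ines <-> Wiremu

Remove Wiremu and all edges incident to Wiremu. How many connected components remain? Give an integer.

Wiremu's neighbors (Dmitri, Eva, Giulia, Ines, and Mei) remain reachable from one another through other ties, so the rest of the network stays in one piece.

1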